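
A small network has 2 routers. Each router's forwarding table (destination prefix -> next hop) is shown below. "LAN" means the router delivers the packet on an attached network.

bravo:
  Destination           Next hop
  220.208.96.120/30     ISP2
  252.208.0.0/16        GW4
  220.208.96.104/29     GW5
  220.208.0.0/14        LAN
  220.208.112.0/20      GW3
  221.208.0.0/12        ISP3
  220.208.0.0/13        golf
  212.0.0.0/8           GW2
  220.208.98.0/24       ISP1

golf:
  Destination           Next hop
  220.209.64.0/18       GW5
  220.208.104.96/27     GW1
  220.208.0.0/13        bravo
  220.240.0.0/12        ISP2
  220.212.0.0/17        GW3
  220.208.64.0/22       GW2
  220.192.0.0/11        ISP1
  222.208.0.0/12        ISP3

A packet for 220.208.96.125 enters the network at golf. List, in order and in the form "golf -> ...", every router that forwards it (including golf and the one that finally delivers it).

golf -> bravo

At golf: longest match for 220.208.96.125 is 220.208.0.0/13 -> bravo
At bravo: longest match for 220.208.96.125 is 220.208.0.0/14 -> LAN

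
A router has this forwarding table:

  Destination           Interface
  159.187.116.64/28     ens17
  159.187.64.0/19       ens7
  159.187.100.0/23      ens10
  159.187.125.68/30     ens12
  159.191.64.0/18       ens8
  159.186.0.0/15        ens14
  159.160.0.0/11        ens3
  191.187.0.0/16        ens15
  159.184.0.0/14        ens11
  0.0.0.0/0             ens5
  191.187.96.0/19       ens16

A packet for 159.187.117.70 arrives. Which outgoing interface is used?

ens14

Routes whose prefix contains 159.187.117.70:
  0.0.0.0/0 (default, matches everything) -> ens5
  159.160.0.0/11 (159.160.0.0 - 159.191.255.255) -> ens3
  159.184.0.0/14 (159.184.0.0 - 159.187.255.255) -> ens11
  159.186.0.0/15 (159.186.0.0 - 159.187.255.255) -> ens14
More-specific entries that do NOT match:
  159.187.125.68/30 (159.187.125.68 - 159.187.125.71) does not contain 159.187.117.70
  159.187.116.64/28 (159.187.116.64 - 159.187.116.79) does not contain 159.187.117.70
  159.187.100.0/23 (159.187.100.0 - 159.187.101.255) does not contain 159.187.117.70
  159.187.64.0/19 (159.187.64.0 - 159.187.95.255) does not contain 159.187.117.70
  191.187.96.0/19 (191.187.96.0 - 191.187.127.255) does not contain 159.187.117.70
  159.191.64.0/18 (159.191.64.0 - 159.191.127.255) does not contain 159.187.117.70
  191.187.0.0/16 (191.187.0.0 - 191.187.255.255) does not contain 159.187.117.70
Longest matching prefix is /15 -> interface ens14.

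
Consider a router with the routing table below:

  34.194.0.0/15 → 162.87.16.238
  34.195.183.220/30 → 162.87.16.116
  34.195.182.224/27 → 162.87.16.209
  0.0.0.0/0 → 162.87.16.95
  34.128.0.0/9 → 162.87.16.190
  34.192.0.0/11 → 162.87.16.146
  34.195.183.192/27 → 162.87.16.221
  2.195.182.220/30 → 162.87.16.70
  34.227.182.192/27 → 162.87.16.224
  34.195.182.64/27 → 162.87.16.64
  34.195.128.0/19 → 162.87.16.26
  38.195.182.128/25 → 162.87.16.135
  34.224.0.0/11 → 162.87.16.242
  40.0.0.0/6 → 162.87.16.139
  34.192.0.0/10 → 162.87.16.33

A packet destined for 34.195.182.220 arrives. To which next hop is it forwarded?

Routes whose prefix contains 34.195.182.220:
  0.0.0.0/0 (default, matches everything) -> 162.87.16.95
  34.128.0.0/9 (34.128.0.0 - 34.255.255.255) -> 162.87.16.190
  34.192.0.0/10 (34.192.0.0 - 34.255.255.255) -> 162.87.16.33
  34.192.0.0/11 (34.192.0.0 - 34.223.255.255) -> 162.87.16.146
  34.194.0.0/15 (34.194.0.0 - 34.195.255.255) -> 162.87.16.238
More-specific entries that do NOT match:
  34.195.183.220/30 (34.195.183.220 - 34.195.183.223) does not contain 34.195.182.220
  2.195.182.220/30 (2.195.182.220 - 2.195.182.223) does not contain 34.195.182.220
  34.195.182.224/27 (34.195.182.224 - 34.195.182.255) does not contain 34.195.182.220
  34.195.183.192/27 (34.195.183.192 - 34.195.183.223) does not contain 34.195.182.220
  34.227.182.192/27 (34.227.182.192 - 34.227.182.223) does not contain 34.195.182.220
  34.195.182.64/27 (34.195.182.64 - 34.195.182.95) does not contain 34.195.182.220
  38.195.182.128/25 (38.195.182.128 - 38.195.182.255) does not contain 34.195.182.220
  34.195.128.0/19 (34.195.128.0 - 34.195.159.255) does not contain 34.195.182.220
Longest matching prefix is /15 -> next hop 162.87.16.238.

162.87.16.238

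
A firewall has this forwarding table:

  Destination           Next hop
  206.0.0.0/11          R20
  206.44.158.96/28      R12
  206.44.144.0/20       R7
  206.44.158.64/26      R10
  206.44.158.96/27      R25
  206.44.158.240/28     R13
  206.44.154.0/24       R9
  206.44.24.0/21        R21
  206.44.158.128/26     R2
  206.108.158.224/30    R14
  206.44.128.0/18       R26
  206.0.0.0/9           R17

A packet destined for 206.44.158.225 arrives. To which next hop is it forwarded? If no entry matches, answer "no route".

Routes whose prefix contains 206.44.158.225:
  206.0.0.0/9 (206.0.0.0 - 206.127.255.255) -> R17
  206.44.128.0/18 (206.44.128.0 - 206.44.191.255) -> R26
  206.44.144.0/20 (206.44.144.0 - 206.44.159.255) -> R7
More-specific entries that do NOT match:
  206.108.158.224/30 (206.108.158.224 - 206.108.158.227) does not contain 206.44.158.225
  206.44.158.96/28 (206.44.158.96 - 206.44.158.111) does not contain 206.44.158.225
  206.44.158.240/28 (206.44.158.240 - 206.44.158.255) does not contain 206.44.158.225
  206.44.158.96/27 (206.44.158.96 - 206.44.158.127) does not contain 206.44.158.225
  206.44.158.64/26 (206.44.158.64 - 206.44.158.127) does not contain 206.44.158.225
  206.44.158.128/26 (206.44.158.128 - 206.44.158.191) does not contain 206.44.158.225
  206.44.154.0/24 (206.44.154.0 - 206.44.154.255) does not contain 206.44.158.225
  206.44.24.0/21 (206.44.24.0 - 206.44.31.255) does not contain 206.44.158.225
Longest matching prefix is /20 -> next hop R7.

R7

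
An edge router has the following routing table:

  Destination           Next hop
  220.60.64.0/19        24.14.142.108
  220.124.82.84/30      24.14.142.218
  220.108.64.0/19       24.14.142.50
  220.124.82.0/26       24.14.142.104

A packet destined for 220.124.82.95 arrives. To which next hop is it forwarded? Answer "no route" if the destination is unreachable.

No entry's prefix contains 220.124.82.95; there is no default route.

no route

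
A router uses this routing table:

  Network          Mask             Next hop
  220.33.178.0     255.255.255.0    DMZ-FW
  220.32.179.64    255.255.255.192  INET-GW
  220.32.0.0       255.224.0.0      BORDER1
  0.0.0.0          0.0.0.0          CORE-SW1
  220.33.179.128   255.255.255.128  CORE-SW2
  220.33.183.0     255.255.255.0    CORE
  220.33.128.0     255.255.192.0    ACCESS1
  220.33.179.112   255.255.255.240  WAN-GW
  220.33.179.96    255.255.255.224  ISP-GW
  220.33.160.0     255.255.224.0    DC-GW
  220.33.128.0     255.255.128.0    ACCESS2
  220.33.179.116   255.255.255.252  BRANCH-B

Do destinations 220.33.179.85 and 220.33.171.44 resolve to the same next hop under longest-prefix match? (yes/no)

yes

220.33.179.85: longest match 220.33.160.0/19 -> DC-GW
220.33.171.44: longest match 220.33.160.0/19 -> DC-GW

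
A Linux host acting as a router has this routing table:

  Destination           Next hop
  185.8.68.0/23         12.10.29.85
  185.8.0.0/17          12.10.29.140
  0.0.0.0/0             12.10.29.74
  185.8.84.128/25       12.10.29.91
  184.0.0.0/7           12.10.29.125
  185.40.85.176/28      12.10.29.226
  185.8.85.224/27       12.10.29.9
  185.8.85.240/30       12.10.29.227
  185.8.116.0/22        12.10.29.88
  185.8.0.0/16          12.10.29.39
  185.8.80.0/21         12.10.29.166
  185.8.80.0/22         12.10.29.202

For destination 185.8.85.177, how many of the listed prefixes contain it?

Prefixes containing 185.8.85.177:
  0.0.0.0/0 (default, matches everything)
  184.0.0.0/7 (184.0.0.0 - 185.255.255.255)
  185.8.0.0/16 (185.8.0.0 - 185.8.255.255)
  185.8.0.0/17 (185.8.0.0 - 185.8.127.255)
  185.8.80.0/21 (185.8.80.0 - 185.8.87.255)
Total matching entries: 5.

5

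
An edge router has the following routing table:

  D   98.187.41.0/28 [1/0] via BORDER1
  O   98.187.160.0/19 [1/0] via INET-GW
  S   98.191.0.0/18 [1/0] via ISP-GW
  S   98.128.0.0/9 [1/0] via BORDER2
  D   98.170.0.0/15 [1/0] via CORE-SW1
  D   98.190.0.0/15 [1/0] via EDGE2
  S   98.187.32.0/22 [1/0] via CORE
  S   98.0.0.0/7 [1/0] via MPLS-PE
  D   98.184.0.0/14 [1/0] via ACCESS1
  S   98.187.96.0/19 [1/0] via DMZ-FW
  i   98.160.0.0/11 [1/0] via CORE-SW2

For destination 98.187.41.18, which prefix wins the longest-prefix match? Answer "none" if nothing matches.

98.184.0.0/14

Entries matching 98.187.41.18:
  98.0.0.0/7 (98.0.0.0 - 99.255.255.255)
  98.128.0.0/9 (98.128.0.0 - 98.255.255.255)
  98.160.0.0/11 (98.160.0.0 - 98.191.255.255)
  98.184.0.0/14 (98.184.0.0 - 98.187.255.255)
Most specific is 98.184.0.0/14.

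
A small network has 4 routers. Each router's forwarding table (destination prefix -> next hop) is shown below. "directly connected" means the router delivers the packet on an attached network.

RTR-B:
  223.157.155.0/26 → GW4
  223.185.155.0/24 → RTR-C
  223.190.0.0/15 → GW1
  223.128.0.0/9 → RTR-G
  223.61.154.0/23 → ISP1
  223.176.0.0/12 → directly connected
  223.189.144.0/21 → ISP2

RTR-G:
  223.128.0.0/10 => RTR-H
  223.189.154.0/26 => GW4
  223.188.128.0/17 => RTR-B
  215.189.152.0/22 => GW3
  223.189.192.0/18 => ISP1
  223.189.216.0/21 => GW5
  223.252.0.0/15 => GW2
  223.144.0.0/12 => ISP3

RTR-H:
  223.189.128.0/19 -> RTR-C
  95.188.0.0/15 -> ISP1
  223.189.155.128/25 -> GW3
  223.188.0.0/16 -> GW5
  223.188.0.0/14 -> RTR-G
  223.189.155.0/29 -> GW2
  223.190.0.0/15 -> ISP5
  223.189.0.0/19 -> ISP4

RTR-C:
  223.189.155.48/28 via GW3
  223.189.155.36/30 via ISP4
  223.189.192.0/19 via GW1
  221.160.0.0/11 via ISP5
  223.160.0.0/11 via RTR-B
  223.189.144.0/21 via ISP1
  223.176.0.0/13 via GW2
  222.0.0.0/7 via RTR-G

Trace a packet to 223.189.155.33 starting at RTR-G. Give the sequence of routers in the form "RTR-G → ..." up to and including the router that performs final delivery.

At RTR-G: longest match for 223.189.155.33 is 223.128.0.0/10 -> RTR-H
At RTR-H: longest match for 223.189.155.33 is 223.189.128.0/19 -> RTR-C
At RTR-C: longest match for 223.189.155.33 is 223.160.0.0/11 -> RTR-B
At RTR-B: longest match for 223.189.155.33 is 223.176.0.0/12 -> directly connected

RTR-G → RTR-H → RTR-C → RTR-B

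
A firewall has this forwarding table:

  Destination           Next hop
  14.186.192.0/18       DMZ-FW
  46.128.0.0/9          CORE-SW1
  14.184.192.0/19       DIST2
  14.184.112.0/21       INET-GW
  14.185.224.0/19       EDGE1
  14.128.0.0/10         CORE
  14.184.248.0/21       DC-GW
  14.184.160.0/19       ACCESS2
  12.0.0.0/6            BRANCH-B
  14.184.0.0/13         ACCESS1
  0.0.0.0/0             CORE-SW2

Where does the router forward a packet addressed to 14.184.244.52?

Routes whose prefix contains 14.184.244.52:
  0.0.0.0/0 (default, matches everything) -> CORE-SW2
  12.0.0.0/6 (12.0.0.0 - 15.255.255.255) -> BRANCH-B
  14.128.0.0/10 (14.128.0.0 - 14.191.255.255) -> CORE
  14.184.0.0/13 (14.184.0.0 - 14.191.255.255) -> ACCESS1
More-specific entries that do NOT match:
  14.184.112.0/21 (14.184.112.0 - 14.184.119.255) does not contain 14.184.244.52
  14.184.248.0/21 (14.184.248.0 - 14.184.255.255) does not contain 14.184.244.52
  14.184.192.0/19 (14.184.192.0 - 14.184.223.255) does not contain 14.184.244.52
  14.185.224.0/19 (14.185.224.0 - 14.185.255.255) does not contain 14.184.244.52
  14.184.160.0/19 (14.184.160.0 - 14.184.191.255) does not contain 14.184.244.52
  14.186.192.0/18 (14.186.192.0 - 14.186.255.255) does not contain 14.184.244.52
Longest matching prefix is /13 -> next hop ACCESS1.

ACCESS1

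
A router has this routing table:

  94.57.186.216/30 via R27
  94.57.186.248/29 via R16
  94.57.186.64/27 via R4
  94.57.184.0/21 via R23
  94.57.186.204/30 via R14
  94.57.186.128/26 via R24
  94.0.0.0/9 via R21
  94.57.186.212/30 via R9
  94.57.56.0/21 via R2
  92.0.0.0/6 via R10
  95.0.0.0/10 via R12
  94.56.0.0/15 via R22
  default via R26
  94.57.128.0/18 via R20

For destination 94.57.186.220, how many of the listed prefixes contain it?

6

Prefixes containing 94.57.186.220:
  0.0.0.0/0 (default, matches everything)
  92.0.0.0/6 (92.0.0.0 - 95.255.255.255)
  94.0.0.0/9 (94.0.0.0 - 94.127.255.255)
  94.56.0.0/15 (94.56.0.0 - 94.57.255.255)
  94.57.128.0/18 (94.57.128.0 - 94.57.191.255)
  94.57.184.0/21 (94.57.184.0 - 94.57.191.255)
Total matching entries: 6.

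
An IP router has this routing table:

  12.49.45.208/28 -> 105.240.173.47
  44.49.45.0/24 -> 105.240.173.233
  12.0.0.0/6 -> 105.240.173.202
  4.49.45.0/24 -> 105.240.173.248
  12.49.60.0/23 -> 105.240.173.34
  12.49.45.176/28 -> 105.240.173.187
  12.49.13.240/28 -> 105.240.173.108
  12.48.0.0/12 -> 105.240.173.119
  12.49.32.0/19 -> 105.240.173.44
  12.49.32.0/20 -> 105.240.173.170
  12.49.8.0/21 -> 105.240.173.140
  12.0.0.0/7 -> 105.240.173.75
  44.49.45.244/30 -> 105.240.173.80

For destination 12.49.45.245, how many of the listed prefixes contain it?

Prefixes containing 12.49.45.245:
  12.0.0.0/6 (12.0.0.0 - 15.255.255.255)
  12.0.0.0/7 (12.0.0.0 - 13.255.255.255)
  12.48.0.0/12 (12.48.0.0 - 12.63.255.255)
  12.49.32.0/19 (12.49.32.0 - 12.49.63.255)
  12.49.32.0/20 (12.49.32.0 - 12.49.47.255)
Total matching entries: 5.

5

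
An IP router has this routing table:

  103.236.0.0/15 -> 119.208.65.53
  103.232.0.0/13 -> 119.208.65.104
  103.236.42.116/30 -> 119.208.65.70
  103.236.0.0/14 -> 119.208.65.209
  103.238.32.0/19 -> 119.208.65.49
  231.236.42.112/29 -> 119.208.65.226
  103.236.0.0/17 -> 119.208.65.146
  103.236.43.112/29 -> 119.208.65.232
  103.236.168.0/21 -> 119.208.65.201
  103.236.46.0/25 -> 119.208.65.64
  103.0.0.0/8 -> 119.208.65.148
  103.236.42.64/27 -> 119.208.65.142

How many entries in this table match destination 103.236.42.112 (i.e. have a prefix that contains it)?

Prefixes containing 103.236.42.112:
  103.0.0.0/8 (103.0.0.0 - 103.255.255.255)
  103.232.0.0/13 (103.232.0.0 - 103.239.255.255)
  103.236.0.0/14 (103.236.0.0 - 103.239.255.255)
  103.236.0.0/15 (103.236.0.0 - 103.237.255.255)
  103.236.0.0/17 (103.236.0.0 - 103.236.127.255)
Total matching entries: 5.

5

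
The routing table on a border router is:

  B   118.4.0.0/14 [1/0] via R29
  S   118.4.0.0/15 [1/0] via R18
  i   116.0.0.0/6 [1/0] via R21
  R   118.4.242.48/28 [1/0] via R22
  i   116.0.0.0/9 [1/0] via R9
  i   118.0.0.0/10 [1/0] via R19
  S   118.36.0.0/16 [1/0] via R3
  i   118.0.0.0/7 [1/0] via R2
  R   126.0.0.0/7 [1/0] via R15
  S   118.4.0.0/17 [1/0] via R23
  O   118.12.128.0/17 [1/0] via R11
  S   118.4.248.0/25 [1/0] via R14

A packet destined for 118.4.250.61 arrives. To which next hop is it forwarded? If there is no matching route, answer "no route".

Routes whose prefix contains 118.4.250.61:
  116.0.0.0/6 (116.0.0.0 - 119.255.255.255) -> R21
  118.0.0.0/7 (118.0.0.0 - 119.255.255.255) -> R2
  118.0.0.0/10 (118.0.0.0 - 118.63.255.255) -> R19
  118.4.0.0/14 (118.4.0.0 - 118.7.255.255) -> R29
  118.4.0.0/15 (118.4.0.0 - 118.5.255.255) -> R18
More-specific entries that do NOT match:
  118.4.242.48/28 (118.4.242.48 - 118.4.242.63) does not contain 118.4.250.61
  118.4.248.0/25 (118.4.248.0 - 118.4.248.127) does not contain 118.4.250.61
  118.4.0.0/17 (118.4.0.0 - 118.4.127.255) does not contain 118.4.250.61
  118.12.128.0/17 (118.12.128.0 - 118.12.255.255) does not contain 118.4.250.61
  118.36.0.0/16 (118.36.0.0 - 118.36.255.255) does not contain 118.4.250.61
Longest matching prefix is /15 -> next hop R18.

R18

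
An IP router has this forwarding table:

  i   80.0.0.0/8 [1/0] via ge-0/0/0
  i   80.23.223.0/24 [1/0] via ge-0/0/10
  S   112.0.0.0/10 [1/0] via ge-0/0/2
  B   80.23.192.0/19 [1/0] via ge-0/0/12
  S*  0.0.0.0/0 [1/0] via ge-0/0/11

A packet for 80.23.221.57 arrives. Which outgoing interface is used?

Routes whose prefix contains 80.23.221.57:
  0.0.0.0/0 (default, matches everything) -> ge-0/0/11
  80.0.0.0/8 (80.0.0.0 - 80.255.255.255) -> ge-0/0/0
  80.23.192.0/19 (80.23.192.0 - 80.23.223.255) -> ge-0/0/12
More-specific entries that do NOT match:
  80.23.223.0/24 (80.23.223.0 - 80.23.223.255) does not contain 80.23.221.57
Longest matching prefix is /19 -> interface ge-0/0/12.

ge-0/0/12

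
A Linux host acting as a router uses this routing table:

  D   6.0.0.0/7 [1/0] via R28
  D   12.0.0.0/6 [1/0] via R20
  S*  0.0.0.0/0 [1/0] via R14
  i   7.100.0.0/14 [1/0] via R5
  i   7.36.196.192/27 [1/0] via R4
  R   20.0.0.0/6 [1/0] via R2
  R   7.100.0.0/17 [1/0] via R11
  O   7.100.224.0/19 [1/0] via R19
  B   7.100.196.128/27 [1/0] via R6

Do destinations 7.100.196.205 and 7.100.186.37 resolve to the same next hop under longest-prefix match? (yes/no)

yes

7.100.196.205: longest match 7.100.0.0/14 -> R5
7.100.186.37: longest match 7.100.0.0/14 -> R5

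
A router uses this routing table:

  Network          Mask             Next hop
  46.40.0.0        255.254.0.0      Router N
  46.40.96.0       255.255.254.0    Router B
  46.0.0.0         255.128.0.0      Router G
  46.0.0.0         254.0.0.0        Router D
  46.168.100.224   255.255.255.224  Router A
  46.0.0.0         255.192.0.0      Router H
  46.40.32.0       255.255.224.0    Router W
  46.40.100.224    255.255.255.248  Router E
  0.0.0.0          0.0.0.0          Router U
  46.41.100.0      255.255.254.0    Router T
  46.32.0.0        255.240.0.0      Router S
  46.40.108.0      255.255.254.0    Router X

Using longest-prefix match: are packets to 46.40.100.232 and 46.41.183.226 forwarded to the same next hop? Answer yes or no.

46.40.100.232: longest match 46.40.0.0/15 -> Router N
46.41.183.226: longest match 46.40.0.0/15 -> Router N

yes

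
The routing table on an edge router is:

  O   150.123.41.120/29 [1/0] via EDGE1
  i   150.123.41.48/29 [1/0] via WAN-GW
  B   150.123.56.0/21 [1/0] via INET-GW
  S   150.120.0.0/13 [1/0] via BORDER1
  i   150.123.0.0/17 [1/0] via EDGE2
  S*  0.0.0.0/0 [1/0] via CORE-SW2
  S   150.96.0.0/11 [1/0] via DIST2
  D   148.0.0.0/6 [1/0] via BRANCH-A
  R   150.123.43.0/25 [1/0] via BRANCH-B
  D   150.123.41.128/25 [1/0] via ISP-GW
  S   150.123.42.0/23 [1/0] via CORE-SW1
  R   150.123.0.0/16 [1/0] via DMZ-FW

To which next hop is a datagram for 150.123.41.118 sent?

EDGE2

Routes whose prefix contains 150.123.41.118:
  0.0.0.0/0 (default, matches everything) -> CORE-SW2
  148.0.0.0/6 (148.0.0.0 - 151.255.255.255) -> BRANCH-A
  150.96.0.0/11 (150.96.0.0 - 150.127.255.255) -> DIST2
  150.120.0.0/13 (150.120.0.0 - 150.127.255.255) -> BORDER1
  150.123.0.0/16 (150.123.0.0 - 150.123.255.255) -> DMZ-FW
  150.123.0.0/17 (150.123.0.0 - 150.123.127.255) -> EDGE2
More-specific entries that do NOT match:
  150.123.41.120/29 (150.123.41.120 - 150.123.41.127) does not contain 150.123.41.118
  150.123.41.48/29 (150.123.41.48 - 150.123.41.55) does not contain 150.123.41.118
  150.123.43.0/25 (150.123.43.0 - 150.123.43.127) does not contain 150.123.41.118
  150.123.41.128/25 (150.123.41.128 - 150.123.41.255) does not contain 150.123.41.118
  150.123.42.0/23 (150.123.42.0 - 150.123.43.255) does not contain 150.123.41.118
  150.123.56.0/21 (150.123.56.0 - 150.123.63.255) does not contain 150.123.41.118
Longest matching prefix is /17 -> next hop EDGE2.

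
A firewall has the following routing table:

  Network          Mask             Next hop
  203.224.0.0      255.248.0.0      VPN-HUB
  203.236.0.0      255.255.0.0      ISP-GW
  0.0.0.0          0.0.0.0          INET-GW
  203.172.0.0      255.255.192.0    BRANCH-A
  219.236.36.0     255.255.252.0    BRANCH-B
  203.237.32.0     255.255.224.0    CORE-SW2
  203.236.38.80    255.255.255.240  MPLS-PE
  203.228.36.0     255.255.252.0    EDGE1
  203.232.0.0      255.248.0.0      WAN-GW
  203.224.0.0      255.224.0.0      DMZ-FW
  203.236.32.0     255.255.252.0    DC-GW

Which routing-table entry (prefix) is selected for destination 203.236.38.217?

Entries matching 203.236.38.217:
  0.0.0.0/0 (default, matches everything)
  203.224.0.0/11 (203.224.0.0 - 203.255.255.255)
  203.232.0.0/13 (203.232.0.0 - 203.239.255.255)
  203.236.0.0/16 (203.236.0.0 - 203.236.255.255)
Most specific is 203.236.0.0/16.

203.236.0.0/16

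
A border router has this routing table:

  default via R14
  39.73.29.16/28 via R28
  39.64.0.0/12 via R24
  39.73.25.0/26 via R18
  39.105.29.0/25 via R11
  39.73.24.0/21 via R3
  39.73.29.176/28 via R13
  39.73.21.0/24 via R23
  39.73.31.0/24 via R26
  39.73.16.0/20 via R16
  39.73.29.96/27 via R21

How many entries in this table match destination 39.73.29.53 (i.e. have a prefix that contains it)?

Prefixes containing 39.73.29.53:
  0.0.0.0/0 (default, matches everything)
  39.64.0.0/12 (39.64.0.0 - 39.79.255.255)
  39.73.16.0/20 (39.73.16.0 - 39.73.31.255)
  39.73.24.0/21 (39.73.24.0 - 39.73.31.255)
Total matching entries: 4.

4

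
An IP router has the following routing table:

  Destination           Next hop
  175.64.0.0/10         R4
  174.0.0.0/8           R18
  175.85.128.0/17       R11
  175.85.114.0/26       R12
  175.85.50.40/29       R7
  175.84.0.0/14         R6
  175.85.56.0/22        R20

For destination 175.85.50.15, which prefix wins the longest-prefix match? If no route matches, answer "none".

Entries matching 175.85.50.15:
  175.64.0.0/10 (175.64.0.0 - 175.127.255.255)
  175.84.0.0/14 (175.84.0.0 - 175.87.255.255)
Most specific is 175.84.0.0/14.

175.84.0.0/14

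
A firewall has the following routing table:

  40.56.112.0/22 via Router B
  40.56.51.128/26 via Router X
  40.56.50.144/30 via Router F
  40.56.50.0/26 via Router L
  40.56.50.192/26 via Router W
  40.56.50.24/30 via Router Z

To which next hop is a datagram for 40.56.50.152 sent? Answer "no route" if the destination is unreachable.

No entry's prefix contains 40.56.50.152; there is no default route.

no route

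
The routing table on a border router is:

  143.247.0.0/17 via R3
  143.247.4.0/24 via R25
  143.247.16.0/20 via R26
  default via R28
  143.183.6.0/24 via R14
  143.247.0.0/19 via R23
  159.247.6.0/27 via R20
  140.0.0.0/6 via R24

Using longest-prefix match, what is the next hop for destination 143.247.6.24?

R23

Routes whose prefix contains 143.247.6.24:
  0.0.0.0/0 (default, matches everything) -> R28
  140.0.0.0/6 (140.0.0.0 - 143.255.255.255) -> R24
  143.247.0.0/17 (143.247.0.0 - 143.247.127.255) -> R3
  143.247.0.0/19 (143.247.0.0 - 143.247.31.255) -> R23
More-specific entries that do NOT match:
  159.247.6.0/27 (159.247.6.0 - 159.247.6.31) does not contain 143.247.6.24
  143.247.4.0/24 (143.247.4.0 - 143.247.4.255) does not contain 143.247.6.24
  143.183.6.0/24 (143.183.6.0 - 143.183.6.255) does not contain 143.247.6.24
  143.247.16.0/20 (143.247.16.0 - 143.247.31.255) does not contain 143.247.6.24
Longest matching prefix is /19 -> next hop R23.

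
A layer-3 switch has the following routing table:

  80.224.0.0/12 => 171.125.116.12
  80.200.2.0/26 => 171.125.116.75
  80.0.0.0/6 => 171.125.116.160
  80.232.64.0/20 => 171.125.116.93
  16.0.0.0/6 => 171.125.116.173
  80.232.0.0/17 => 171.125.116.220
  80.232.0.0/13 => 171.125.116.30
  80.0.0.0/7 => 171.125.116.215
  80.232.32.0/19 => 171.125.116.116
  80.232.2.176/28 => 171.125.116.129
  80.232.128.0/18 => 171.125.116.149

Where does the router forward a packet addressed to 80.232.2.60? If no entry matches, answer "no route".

171.125.116.220

Routes whose prefix contains 80.232.2.60:
  80.0.0.0/6 (80.0.0.0 - 83.255.255.255) -> 171.125.116.160
  80.0.0.0/7 (80.0.0.0 - 81.255.255.255) -> 171.125.116.215
  80.224.0.0/12 (80.224.0.0 - 80.239.255.255) -> 171.125.116.12
  80.232.0.0/13 (80.232.0.0 - 80.239.255.255) -> 171.125.116.30
  80.232.0.0/17 (80.232.0.0 - 80.232.127.255) -> 171.125.116.220
More-specific entries that do NOT match:
  80.232.2.176/28 (80.232.2.176 - 80.232.2.191) does not contain 80.232.2.60
  80.200.2.0/26 (80.200.2.0 - 80.200.2.63) does not contain 80.232.2.60
  80.232.64.0/20 (80.232.64.0 - 80.232.79.255) does not contain 80.232.2.60
  80.232.32.0/19 (80.232.32.0 - 80.232.63.255) does not contain 80.232.2.60
  80.232.128.0/18 (80.232.128.0 - 80.232.191.255) does not contain 80.232.2.60
Longest matching prefix is /17 -> next hop 171.125.116.220.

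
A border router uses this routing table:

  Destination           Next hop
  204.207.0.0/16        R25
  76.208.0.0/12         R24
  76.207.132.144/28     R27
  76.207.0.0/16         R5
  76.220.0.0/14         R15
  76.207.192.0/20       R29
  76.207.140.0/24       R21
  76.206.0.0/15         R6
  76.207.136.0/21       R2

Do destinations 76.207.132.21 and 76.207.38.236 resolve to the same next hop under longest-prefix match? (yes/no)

76.207.132.21: longest match 76.207.0.0/16 -> R5
76.207.38.236: longest match 76.207.0.0/16 -> R5

yes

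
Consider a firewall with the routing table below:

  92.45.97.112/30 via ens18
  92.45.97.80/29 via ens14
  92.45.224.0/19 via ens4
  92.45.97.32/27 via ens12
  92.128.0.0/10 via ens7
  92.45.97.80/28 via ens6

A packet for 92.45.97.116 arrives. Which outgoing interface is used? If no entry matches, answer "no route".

No entry's prefix contains 92.45.97.116; there is no default route.

no route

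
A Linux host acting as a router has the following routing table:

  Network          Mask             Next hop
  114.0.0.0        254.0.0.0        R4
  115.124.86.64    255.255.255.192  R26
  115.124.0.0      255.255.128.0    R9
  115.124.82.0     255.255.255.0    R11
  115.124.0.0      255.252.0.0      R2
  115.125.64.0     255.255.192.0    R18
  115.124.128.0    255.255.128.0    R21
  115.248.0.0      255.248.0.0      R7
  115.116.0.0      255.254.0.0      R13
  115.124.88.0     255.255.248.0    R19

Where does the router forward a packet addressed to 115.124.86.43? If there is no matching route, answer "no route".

R9

Routes whose prefix contains 115.124.86.43:
  114.0.0.0/7 (114.0.0.0 - 115.255.255.255) -> R4
  115.124.0.0/14 (115.124.0.0 - 115.127.255.255) -> R2
  115.124.0.0/17 (115.124.0.0 - 115.124.127.255) -> R9
More-specific entries that do NOT match:
  115.124.86.64/26 (115.124.86.64 - 115.124.86.127) does not contain 115.124.86.43
  115.124.82.0/24 (115.124.82.0 - 115.124.82.255) does not contain 115.124.86.43
  115.124.88.0/21 (115.124.88.0 - 115.124.95.255) does not contain 115.124.86.43
  115.125.64.0/18 (115.125.64.0 - 115.125.127.255) does not contain 115.124.86.43
Longest matching prefix is /17 -> next hop R9.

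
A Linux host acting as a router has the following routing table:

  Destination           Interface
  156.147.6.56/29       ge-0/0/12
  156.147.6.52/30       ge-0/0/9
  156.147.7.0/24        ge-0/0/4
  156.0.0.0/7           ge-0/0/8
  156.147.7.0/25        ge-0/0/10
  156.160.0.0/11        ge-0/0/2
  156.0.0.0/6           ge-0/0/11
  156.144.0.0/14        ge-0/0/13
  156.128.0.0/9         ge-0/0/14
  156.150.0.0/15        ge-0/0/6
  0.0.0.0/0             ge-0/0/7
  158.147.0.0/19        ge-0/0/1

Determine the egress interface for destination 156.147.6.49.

ge-0/0/13

Routes whose prefix contains 156.147.6.49:
  0.0.0.0/0 (default, matches everything) -> ge-0/0/7
  156.0.0.0/6 (156.0.0.0 - 159.255.255.255) -> ge-0/0/11
  156.0.0.0/7 (156.0.0.0 - 157.255.255.255) -> ge-0/0/8
  156.128.0.0/9 (156.128.0.0 - 156.255.255.255) -> ge-0/0/14
  156.144.0.0/14 (156.144.0.0 - 156.147.255.255) -> ge-0/0/13
More-specific entries that do NOT match:
  156.147.6.52/30 (156.147.6.52 - 156.147.6.55) does not contain 156.147.6.49
  156.147.6.56/29 (156.147.6.56 - 156.147.6.63) does not contain 156.147.6.49
  156.147.7.0/25 (156.147.7.0 - 156.147.7.127) does not contain 156.147.6.49
  156.147.7.0/24 (156.147.7.0 - 156.147.7.255) does not contain 156.147.6.49
  158.147.0.0/19 (158.147.0.0 - 158.147.31.255) does not contain 156.147.6.49
  156.150.0.0/15 (156.150.0.0 - 156.151.255.255) does not contain 156.147.6.49
Longest matching prefix is /14 -> interface ge-0/0/13.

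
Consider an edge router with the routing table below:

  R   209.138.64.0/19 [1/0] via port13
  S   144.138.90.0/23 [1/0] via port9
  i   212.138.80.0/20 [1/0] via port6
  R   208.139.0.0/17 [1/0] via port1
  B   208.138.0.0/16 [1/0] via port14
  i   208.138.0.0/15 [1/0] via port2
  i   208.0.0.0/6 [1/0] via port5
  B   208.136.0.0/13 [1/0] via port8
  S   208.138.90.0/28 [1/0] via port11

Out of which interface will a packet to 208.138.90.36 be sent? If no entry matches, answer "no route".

port14

Routes whose prefix contains 208.138.90.36:
  208.0.0.0/6 (208.0.0.0 - 211.255.255.255) -> port5
  208.136.0.0/13 (208.136.0.0 - 208.143.255.255) -> port8
  208.138.0.0/15 (208.138.0.0 - 208.139.255.255) -> port2
  208.138.0.0/16 (208.138.0.0 - 208.138.255.255) -> port14
More-specific entries that do NOT match:
  208.138.90.0/28 (208.138.90.0 - 208.138.90.15) does not contain 208.138.90.36
  144.138.90.0/23 (144.138.90.0 - 144.138.91.255) does not contain 208.138.90.36
  212.138.80.0/20 (212.138.80.0 - 212.138.95.255) does not contain 208.138.90.36
  209.138.64.0/19 (209.138.64.0 - 209.138.95.255) does not contain 208.138.90.36
  208.139.0.0/17 (208.139.0.0 - 208.139.127.255) does not contain 208.138.90.36
Longest matching prefix is /16 -> interface port14.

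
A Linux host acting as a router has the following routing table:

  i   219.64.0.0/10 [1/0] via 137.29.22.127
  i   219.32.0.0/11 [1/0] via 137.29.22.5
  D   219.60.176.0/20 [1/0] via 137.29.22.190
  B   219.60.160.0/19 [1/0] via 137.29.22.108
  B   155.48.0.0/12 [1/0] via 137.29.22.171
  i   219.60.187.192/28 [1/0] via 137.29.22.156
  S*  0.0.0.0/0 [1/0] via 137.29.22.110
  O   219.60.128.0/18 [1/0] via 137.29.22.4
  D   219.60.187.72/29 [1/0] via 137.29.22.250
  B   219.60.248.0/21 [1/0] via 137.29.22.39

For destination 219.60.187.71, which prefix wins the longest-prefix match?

219.60.176.0/20

Entries matching 219.60.187.71:
  0.0.0.0/0 (default, matches everything)
  219.32.0.0/11 (219.32.0.0 - 219.63.255.255)
  219.60.128.0/18 (219.60.128.0 - 219.60.191.255)
  219.60.160.0/19 (219.60.160.0 - 219.60.191.255)
  219.60.176.0/20 (219.60.176.0 - 219.60.191.255)
Most specific is 219.60.176.0/20.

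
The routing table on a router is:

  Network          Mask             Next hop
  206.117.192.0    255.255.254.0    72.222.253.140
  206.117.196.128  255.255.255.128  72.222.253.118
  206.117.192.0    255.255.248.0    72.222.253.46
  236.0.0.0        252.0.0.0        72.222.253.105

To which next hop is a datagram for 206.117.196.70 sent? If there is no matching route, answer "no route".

Routes whose prefix contains 206.117.196.70:
  206.117.192.0/21 (206.117.192.0 - 206.117.199.255) -> 72.222.253.46
More-specific entries that do NOT match:
  206.117.196.128/25 (206.117.196.128 - 206.117.196.255) does not contain 206.117.196.70
  206.117.192.0/23 (206.117.192.0 - 206.117.193.255) does not contain 206.117.196.70
Longest matching prefix is /21 -> next hop 72.222.253.46.

72.222.253.46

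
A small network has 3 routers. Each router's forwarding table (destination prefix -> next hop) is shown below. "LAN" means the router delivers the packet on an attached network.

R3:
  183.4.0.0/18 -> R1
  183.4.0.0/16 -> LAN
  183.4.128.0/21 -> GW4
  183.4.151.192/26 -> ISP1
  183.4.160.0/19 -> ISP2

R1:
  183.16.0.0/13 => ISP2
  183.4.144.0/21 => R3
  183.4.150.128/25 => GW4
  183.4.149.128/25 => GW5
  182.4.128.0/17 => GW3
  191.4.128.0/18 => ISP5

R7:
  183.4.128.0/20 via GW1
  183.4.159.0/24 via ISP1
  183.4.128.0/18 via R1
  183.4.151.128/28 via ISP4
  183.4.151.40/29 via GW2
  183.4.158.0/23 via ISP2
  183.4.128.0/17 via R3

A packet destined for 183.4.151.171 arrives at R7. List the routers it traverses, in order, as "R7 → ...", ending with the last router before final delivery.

R7 → R1 → R3

At R7: longest match for 183.4.151.171 is 183.4.128.0/18 -> R1
At R1: longest match for 183.4.151.171 is 183.4.144.0/21 -> R3
At R3: longest match for 183.4.151.171 is 183.4.0.0/16 -> LAN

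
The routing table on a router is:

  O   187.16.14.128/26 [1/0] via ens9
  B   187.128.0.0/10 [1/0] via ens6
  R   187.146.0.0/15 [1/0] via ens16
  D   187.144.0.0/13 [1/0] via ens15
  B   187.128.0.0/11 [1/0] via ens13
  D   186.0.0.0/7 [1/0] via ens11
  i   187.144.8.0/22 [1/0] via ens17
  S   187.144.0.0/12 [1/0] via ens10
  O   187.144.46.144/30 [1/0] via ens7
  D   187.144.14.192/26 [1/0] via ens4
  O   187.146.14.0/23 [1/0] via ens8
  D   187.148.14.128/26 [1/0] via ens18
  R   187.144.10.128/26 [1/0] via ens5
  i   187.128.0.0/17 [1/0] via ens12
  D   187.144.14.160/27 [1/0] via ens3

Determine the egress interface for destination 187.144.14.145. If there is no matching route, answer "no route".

ens15

Routes whose prefix contains 187.144.14.145:
  186.0.0.0/7 (186.0.0.0 - 187.255.255.255) -> ens11
  187.128.0.0/10 (187.128.0.0 - 187.191.255.255) -> ens6
  187.128.0.0/11 (187.128.0.0 - 187.159.255.255) -> ens13
  187.144.0.0/12 (187.144.0.0 - 187.159.255.255) -> ens10
  187.144.0.0/13 (187.144.0.0 - 187.151.255.255) -> ens15
More-specific entries that do NOT match:
  187.144.46.144/30 (187.144.46.144 - 187.144.46.147) does not contain 187.144.14.145
  187.144.14.160/27 (187.144.14.160 - 187.144.14.191) does not contain 187.144.14.145
  187.16.14.128/26 (187.16.14.128 - 187.16.14.191) does not contain 187.144.14.145
  187.144.14.192/26 (187.144.14.192 - 187.144.14.255) does not contain 187.144.14.145
  187.148.14.128/26 (187.148.14.128 - 187.148.14.191) does not contain 187.144.14.145
  187.144.10.128/26 (187.144.10.128 - 187.144.10.191) does not contain 187.144.14.145
  187.146.14.0/23 (187.146.14.0 - 187.146.15.255) does not contain 187.144.14.145
  187.144.8.0/22 (187.144.8.0 - 187.144.11.255) does not contain 187.144.14.145
  187.128.0.0/17 (187.128.0.0 - 187.128.127.255) does not contain 187.144.14.145
  187.146.0.0/15 (187.146.0.0 - 187.147.255.255) does not contain 187.144.14.145
Longest matching prefix is /13 -> interface ens15.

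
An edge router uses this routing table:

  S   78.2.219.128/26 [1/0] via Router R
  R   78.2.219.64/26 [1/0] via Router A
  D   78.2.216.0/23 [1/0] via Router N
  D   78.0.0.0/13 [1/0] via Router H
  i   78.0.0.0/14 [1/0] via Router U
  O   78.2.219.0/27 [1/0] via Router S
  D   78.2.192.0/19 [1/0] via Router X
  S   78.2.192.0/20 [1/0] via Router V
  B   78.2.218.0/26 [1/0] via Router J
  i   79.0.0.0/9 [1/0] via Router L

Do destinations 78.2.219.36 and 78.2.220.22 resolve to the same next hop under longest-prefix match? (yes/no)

yes

78.2.219.36: longest match 78.2.192.0/19 -> Router X
78.2.220.22: longest match 78.2.192.0/19 -> Router X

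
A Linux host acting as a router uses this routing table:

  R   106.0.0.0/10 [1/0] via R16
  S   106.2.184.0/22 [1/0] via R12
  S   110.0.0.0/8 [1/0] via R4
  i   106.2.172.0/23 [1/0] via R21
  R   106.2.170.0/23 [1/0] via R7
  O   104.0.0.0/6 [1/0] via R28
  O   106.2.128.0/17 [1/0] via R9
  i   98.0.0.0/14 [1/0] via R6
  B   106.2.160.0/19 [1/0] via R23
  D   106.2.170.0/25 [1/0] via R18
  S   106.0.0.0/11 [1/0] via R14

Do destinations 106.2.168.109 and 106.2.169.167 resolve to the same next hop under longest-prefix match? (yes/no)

106.2.168.109: longest match 106.2.160.0/19 -> R23
106.2.169.167: longest match 106.2.160.0/19 -> R23

yes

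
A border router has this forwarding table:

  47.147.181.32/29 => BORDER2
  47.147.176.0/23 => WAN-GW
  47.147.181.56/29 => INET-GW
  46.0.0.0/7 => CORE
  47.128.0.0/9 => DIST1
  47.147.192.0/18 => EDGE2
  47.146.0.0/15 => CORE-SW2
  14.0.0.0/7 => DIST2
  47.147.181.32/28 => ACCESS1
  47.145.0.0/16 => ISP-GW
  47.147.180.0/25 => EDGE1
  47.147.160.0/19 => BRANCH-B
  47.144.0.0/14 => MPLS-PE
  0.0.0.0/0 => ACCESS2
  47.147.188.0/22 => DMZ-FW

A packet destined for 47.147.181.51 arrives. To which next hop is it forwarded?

Routes whose prefix contains 47.147.181.51:
  0.0.0.0/0 (default, matches everything) -> ACCESS2
  46.0.0.0/7 (46.0.0.0 - 47.255.255.255) -> CORE
  47.128.0.0/9 (47.128.0.0 - 47.255.255.255) -> DIST1
  47.144.0.0/14 (47.144.0.0 - 47.147.255.255) -> MPLS-PE
  47.146.0.0/15 (47.146.0.0 - 47.147.255.255) -> CORE-SW2
  47.147.160.0/19 (47.147.160.0 - 47.147.191.255) -> BRANCH-B
More-specific entries that do NOT match:
  47.147.181.32/29 (47.147.181.32 - 47.147.181.39) does not contain 47.147.181.51
  47.147.181.56/29 (47.147.181.56 - 47.147.181.63) does not contain 47.147.181.51
  47.147.181.32/28 (47.147.181.32 - 47.147.181.47) does not contain 47.147.181.51
  47.147.180.0/25 (47.147.180.0 - 47.147.180.127) does not contain 47.147.181.51
  47.147.176.0/23 (47.147.176.0 - 47.147.177.255) does not contain 47.147.181.51
  47.147.188.0/22 (47.147.188.0 - 47.147.191.255) does not contain 47.147.181.51
Longest matching prefix is /19 -> next hop BRANCH-B.

BRANCH-B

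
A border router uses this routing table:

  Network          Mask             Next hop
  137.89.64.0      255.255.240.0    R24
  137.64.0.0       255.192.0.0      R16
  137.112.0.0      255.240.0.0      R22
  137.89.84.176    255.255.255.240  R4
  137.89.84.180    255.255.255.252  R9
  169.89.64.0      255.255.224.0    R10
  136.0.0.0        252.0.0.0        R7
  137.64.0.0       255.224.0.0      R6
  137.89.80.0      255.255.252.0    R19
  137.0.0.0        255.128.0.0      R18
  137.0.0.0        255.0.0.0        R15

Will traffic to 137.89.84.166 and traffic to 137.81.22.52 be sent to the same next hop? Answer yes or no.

137.89.84.166: longest match 137.64.0.0/11 -> R6
137.81.22.52: longest match 137.64.0.0/11 -> R6

yes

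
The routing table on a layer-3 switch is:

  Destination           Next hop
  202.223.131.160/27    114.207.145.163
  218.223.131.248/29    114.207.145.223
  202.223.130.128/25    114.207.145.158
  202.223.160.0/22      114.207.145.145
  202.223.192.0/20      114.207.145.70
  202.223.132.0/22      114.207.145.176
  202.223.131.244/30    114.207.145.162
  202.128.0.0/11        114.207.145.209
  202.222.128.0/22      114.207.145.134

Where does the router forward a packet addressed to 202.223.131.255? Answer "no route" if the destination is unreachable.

no route

No entry's prefix contains 202.223.131.255; there is no default route.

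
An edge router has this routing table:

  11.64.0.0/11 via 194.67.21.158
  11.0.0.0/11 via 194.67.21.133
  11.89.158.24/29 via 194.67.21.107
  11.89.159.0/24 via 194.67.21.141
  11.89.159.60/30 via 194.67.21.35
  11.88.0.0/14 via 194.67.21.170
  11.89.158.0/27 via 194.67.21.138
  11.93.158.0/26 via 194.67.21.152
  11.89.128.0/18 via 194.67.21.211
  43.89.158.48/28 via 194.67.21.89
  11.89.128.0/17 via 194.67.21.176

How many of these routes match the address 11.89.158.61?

Prefixes containing 11.89.158.61:
  11.64.0.0/11 (11.64.0.0 - 11.95.255.255)
  11.88.0.0/14 (11.88.0.0 - 11.91.255.255)
  11.89.128.0/17 (11.89.128.0 - 11.89.255.255)
  11.89.128.0/18 (11.89.128.0 - 11.89.191.255)
Total matching entries: 4.

4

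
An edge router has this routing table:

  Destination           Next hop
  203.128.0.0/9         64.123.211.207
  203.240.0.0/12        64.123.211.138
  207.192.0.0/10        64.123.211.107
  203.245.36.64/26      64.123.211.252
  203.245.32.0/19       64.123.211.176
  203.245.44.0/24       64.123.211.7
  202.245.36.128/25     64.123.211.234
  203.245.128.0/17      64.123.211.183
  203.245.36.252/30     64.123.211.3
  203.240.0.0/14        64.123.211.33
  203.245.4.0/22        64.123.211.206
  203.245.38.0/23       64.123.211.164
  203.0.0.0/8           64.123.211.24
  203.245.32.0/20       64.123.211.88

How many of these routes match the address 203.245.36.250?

Prefixes containing 203.245.36.250:
  203.0.0.0/8 (203.0.0.0 - 203.255.255.255)
  203.128.0.0/9 (203.128.0.0 - 203.255.255.255)
  203.240.0.0/12 (203.240.0.0 - 203.255.255.255)
  203.245.32.0/19 (203.245.32.0 - 203.245.63.255)
  203.245.32.0/20 (203.245.32.0 - 203.245.47.255)
Total matching entries: 5.

5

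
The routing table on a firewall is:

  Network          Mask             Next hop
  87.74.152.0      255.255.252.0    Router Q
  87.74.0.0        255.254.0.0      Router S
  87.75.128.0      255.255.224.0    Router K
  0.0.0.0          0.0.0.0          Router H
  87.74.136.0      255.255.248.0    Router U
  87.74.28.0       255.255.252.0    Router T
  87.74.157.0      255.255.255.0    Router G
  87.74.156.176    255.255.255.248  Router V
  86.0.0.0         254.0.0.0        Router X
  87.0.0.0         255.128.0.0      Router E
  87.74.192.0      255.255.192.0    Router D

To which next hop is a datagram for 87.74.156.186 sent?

Router S

Routes whose prefix contains 87.74.156.186:
  0.0.0.0/0 (default, matches everything) -> Router H
  86.0.0.0/7 (86.0.0.0 - 87.255.255.255) -> Router X
  87.0.0.0/9 (87.0.0.0 - 87.127.255.255) -> Router E
  87.74.0.0/15 (87.74.0.0 - 87.75.255.255) -> Router S
More-specific entries that do NOT match:
  87.74.156.176/29 (87.74.156.176 - 87.74.156.183) does not contain 87.74.156.186
  87.74.157.0/24 (87.74.157.0 - 87.74.157.255) does not contain 87.74.156.186
  87.74.152.0/22 (87.74.152.0 - 87.74.155.255) does not contain 87.74.156.186
  87.74.28.0/22 (87.74.28.0 - 87.74.31.255) does not contain 87.74.156.186
  87.74.136.0/21 (87.74.136.0 - 87.74.143.255) does not contain 87.74.156.186
  87.75.128.0/19 (87.75.128.0 - 87.75.159.255) does not contain 87.74.156.186
  87.74.192.0/18 (87.74.192.0 - 87.74.255.255) does not contain 87.74.156.186
Longest matching prefix is /15 -> next hop Router S.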